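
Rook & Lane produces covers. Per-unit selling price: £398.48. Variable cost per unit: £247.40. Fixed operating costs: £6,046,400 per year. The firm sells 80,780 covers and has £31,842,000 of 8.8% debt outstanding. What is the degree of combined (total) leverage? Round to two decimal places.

3.64

Contribution at this volume is 80,780 × £151.08 = £12,204,242.40.
EBIT = £12,204,242.40 − £6,046,400 = £6,157,842.40. Interest = £2,802,096.00.
DOL = £12,204,242.40 ÷ £6,157,842.40 = 1.9819; DFL = £6,157,842.40 ÷ £3,355,746.40 = 1.8350.
DCL = DOL × DFL = 1.9819 × 1.8350 = 3.6368.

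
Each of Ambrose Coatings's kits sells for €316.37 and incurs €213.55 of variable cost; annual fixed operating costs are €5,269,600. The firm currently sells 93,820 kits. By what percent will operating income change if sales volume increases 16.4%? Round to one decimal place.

At 93,820 units, contribution = 93,820 × €102.82 = €9,646,572.40.
Subtracting fixed costs: EBIT = €9,646,572.40 − €5,269,600 = €4,376,972.40.
DOL = contribution ÷ EBIT = €9,646,572.40 ÷ €4,376,972.40 = 2.2039.
So EBIT moves 2.2039 × (+16.4%) = +36.1%.

+36.1%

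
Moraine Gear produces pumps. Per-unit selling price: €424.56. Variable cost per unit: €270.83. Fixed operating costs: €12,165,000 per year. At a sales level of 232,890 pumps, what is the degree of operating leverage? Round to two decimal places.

Total contribution margin = 232,890 × €153.73 = €35,802,179.70.
Subtracting fixed costs: EBIT = €35,802,179.70 − €12,165,000 = €23,637,179.70.
So DOL = total CM / EBIT = €35,802,179.70 / €23,637,179.70 = 1.5147.

1.51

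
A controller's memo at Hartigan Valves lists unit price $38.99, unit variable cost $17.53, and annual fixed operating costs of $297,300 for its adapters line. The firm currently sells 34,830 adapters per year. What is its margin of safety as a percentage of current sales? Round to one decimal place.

Unit CM = price − variable cost = $38.99 − $17.53 = $21.46. Break-even units = $297,300 ÷ $21.46 = 13,853.68; break-even revenue = 13,853.68 × $38.99 = $540,155.03.
Actual sales revenue = 34,830 × $38.99 = $1,358,021.70.
Margin of safety = ($1,358,021.70 − $540,155.03) ÷ $1,358,021.70 = 60.2%.

60.2%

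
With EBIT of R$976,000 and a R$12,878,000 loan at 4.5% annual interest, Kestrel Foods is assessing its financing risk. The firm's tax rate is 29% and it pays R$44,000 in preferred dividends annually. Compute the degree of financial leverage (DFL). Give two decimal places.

2.92

Interest = R$579,510.00.
Pre-tax preferred-dividend burden = R$44,000 ÷ (1 − 0.29) = R$61,971.83.
DFL = EBIT ÷ [EBIT − I − D_p/(1−t)] = R$976,000 ÷ [R$976,000 − R$579,510.00 − R$61,971.83] = R$976,000 ÷ R$334,518.17 = 2.9176.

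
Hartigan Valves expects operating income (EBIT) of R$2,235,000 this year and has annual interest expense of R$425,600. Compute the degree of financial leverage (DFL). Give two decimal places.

Annual interest charges come to R$425,600.00.
DFL = EBIT ÷ (EBIT − I) = R$2,235,000 ÷ (R$2,235,000 − R$425,600.00) = R$2,235,000 ÷ R$1,809,400.00 = 1.2352.

1.24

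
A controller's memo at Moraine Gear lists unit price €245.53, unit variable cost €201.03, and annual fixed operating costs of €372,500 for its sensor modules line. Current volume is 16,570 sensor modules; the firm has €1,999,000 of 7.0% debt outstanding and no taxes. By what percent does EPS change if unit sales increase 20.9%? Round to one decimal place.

Contribution at this volume is 16,570 × €44.50 = €737,365.00.
EBIT = €737,365.00 − €372,500 = €364,865.00.
After interest of €139,930.00, pre-tax earnings = €224,935.00.
Degree of combined leverage = contribution ÷ (EBIT − I) = €737,365.00 ÷ €224,935.00 = 3.2781.
EPS therefore changes by 3.2781 × (+20.9%) = +68.5%.

+68.5%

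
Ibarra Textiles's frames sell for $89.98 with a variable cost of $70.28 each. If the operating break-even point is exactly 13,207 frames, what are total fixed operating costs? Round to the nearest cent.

Each unit contributes $89.98 − $70.28 = $19.70.
Fixed costs = break-even units × CM = 13,207 × $19.70 = $260,177.90.

$260,177.90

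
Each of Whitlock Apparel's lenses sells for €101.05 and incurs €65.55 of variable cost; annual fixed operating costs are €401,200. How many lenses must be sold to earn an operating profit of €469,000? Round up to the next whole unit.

Contribution margin per unit = €101.05 − €65.55 = €35.50.
Need Q such that Q × €35.50 − €401,200 = €469,000, i.e. Q = €870,200 / €35.50 = 24,512.68 → 24,513.

24,513 lenses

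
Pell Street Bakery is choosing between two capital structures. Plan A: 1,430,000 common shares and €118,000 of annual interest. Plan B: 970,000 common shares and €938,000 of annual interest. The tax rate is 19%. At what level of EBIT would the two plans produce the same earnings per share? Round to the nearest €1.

€2,667,130

At indifference, (EBIT − 118,000)(1 − t)/1,430,000 = (EBIT − 938,000)(1 − t)/970,000.
Cancelling (1 − t) and cross-multiplying: 970,000·(EBIT − 118,000) = 1,430,000·(EBIT − 938,000).
Solving, EBIT = (938,000·1,430,000 − 118,000·970,000) / (1,430,000 − 970,000) = 1,226,880,000,000 / 460,000 = 2,667,130.43.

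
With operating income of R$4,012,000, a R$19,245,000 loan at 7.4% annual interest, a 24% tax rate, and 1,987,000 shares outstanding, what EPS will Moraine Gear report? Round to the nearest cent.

Interest = R$1,424,130.00, so EBT = R$4,012,000 − R$1,424,130.00 = R$2,587,870.00.
Net income = R$2,587,870.00 × (1 − 0.24) = R$1,966,781.20.
Per share: R$1,966,781.20 / 1,987,000 shares = R$0.99.

R$0.99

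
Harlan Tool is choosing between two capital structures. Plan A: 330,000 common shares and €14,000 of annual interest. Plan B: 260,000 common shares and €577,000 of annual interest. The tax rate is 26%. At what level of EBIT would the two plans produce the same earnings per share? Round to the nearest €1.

€2,668,143

Set EPS_A = EPS_B: (EBIT − €14,000)(1 − 0.26) ÷ 330,000 = (EBIT − €577,000)(1 − 0.26) ÷ 260,000.
Cancelling (1 − t) and cross-multiplying: 260,000·(EBIT − 14,000) = 330,000·(EBIT − 577,000).
Solving, EBIT = (577,000·330,000 − 14,000·260,000) / (330,000 − 260,000) = 186,770,000,000 / 70,000 = 2,668,142.86.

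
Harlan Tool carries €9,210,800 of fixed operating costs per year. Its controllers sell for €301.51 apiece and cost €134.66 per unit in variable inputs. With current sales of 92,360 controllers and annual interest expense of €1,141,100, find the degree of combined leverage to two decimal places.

3.05

Contribution at this volume is 92,360 × €166.85 = €15,410,266.00.
EBIT = €15,410,266.00 − €9,210,800 = €6,199,466.00. Interest = €1,141,100.00, so EBIT − I = €5,058,366.00.
DCL = contribution ÷ (EBIT − I) = €15,410,266.00 ÷ €5,058,366.00 = 3.0465.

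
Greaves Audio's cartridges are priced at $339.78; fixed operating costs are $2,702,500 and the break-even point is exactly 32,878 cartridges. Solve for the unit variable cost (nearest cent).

At break-even, FC = Q × (P − VC), so P − VC = $2,702,500 ÷ 32,878 = $82.1978.
Variable cost per unit = $339.78 − $82.1978 = $257.58.

$257.58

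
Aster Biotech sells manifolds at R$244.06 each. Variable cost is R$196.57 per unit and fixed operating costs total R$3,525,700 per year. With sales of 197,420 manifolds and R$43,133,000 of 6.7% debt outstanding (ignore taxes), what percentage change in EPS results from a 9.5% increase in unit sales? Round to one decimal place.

+30.1%

Total contribution margin = 197,420 × R$47.49 = R$9,375,475.80.
EBIT = R$9,375,475.80 − R$3,525,700 = R$5,849,775.80.
After interest of R$2,889,911.00, pre-tax earnings = R$2,959,864.80.
Degree of combined leverage = contribution ÷ (EBIT − I) = R$9,375,475.80 ÷ R$2,959,864.80 = 3.1675.
EPS therefore changes by 3.1675 × (+9.5%) = +30.1%.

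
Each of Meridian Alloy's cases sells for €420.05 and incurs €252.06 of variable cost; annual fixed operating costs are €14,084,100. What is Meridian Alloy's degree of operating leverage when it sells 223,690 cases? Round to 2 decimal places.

At 223,690 units, contribution = 223,690 × €167.99 = €37,577,683.10.
Operating income = contribution − fixed costs = €37,577,683.10 − €14,084,100 = €23,493,583.10.
Degree of operating leverage = €37,577,683.10 / €23,493,583.10 = 1.5995.

1.60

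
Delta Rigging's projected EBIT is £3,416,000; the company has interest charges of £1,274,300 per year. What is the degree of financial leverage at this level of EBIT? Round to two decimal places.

Annual interest charges come to £1,274,300.00.
Degree of financial leverage = EBIT / (EBIT − interest) = £3,416,000 / £2,141,700.00 = 1.5950.

1.59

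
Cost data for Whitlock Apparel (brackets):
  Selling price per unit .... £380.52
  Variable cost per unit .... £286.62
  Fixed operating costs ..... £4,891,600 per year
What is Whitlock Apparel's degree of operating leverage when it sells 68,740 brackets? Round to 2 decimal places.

4.13

Contribution at this volume is 68,740 × £93.90 = £6,454,686.00.
Operating income = contribution − fixed costs = £6,454,686.00 − £4,891,600 = £1,563,086.00.
Degree of operating leverage = £6,454,686.00 / £1,563,086.00 = 4.1295.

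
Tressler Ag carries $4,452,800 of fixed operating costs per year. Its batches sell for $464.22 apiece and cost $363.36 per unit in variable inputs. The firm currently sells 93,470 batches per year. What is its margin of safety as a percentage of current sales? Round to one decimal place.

52.8%

Contribution margin per unit = $464.22 − $363.36 = $100.86. Break-even units = $4,452,800 ÷ $100.86 = 44,148.32; break-even revenue = 44,148.32 × $464.22 = $20,494,535.16.
Current sales = 93,470 × $464.22 = $43,390,643.40.
Margin of safety = ($43,390,643.40 − $20,494,535.16) ÷ $43,390,643.40 = 52.8%.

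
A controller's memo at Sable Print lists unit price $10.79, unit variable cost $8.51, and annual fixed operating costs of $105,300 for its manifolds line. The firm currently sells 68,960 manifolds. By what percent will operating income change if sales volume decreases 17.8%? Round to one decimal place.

-53.9%

At 68,960 units, contribution = 68,960 × $2.28 = $157,228.80.
Subtracting fixed costs: EBIT = $157,228.80 − $105,300 = $51,928.80.
So DOL = total CM / EBIT = $157,228.80 / $51,928.80 = 3.0278.
So EBIT moves 3.0278 × (-17.8%) = -53.9%.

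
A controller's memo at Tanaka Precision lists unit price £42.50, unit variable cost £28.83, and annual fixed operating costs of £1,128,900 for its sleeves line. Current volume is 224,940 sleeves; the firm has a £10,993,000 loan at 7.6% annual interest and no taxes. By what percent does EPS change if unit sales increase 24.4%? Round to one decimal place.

+67.6%

Contribution at this volume is 224,940 × £13.67 = £3,074,929.80.
EBIT = £3,074,929.80 − £1,128,900 = £1,946,029.80.
After interest of £835,468.00, pre-tax earnings = £1,110,561.80.
Degree of combined leverage = contribution ÷ (EBIT − I) = £3,074,929.80 ÷ £1,110,561.80 = 2.7688.
%ΔEPS = DCL × %ΔSales = 2.7688 × +24.4% = +67.6%.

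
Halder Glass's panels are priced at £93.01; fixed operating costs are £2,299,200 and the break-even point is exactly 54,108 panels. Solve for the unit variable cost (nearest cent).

£50.52

At break-even, FC = Q × (P − VC), so P − VC = £2,299,200 ÷ 54,108 = £42.4928.
Variable cost per unit = £93.01 − £42.4928 = £50.52.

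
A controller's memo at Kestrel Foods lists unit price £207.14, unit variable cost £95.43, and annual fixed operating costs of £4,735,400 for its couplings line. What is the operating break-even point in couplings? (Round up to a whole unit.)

Each unit contributes £207.14 − £95.43 = £111.71.
Break-even Q = £4,735,400 / £111.71 = 42,390.12 → 42,391 couplings.

42,391 couplings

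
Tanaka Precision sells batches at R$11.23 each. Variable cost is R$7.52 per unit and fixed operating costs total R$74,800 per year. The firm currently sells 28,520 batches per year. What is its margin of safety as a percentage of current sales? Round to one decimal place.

Contribution margin per unit = R$11.23 − R$7.52 = R$3.71. Break-even units = R$74,800 ÷ R$3.71 = 20,161.73; break-even revenue = 20,161.73 × R$11.23 = R$226,416.17.
Actual sales revenue = 28,520 × R$11.23 = R$320,279.60.
Margin of safety = (R$320,279.60 − R$226,416.17) ÷ R$320,279.60 = 29.3%.

29.3%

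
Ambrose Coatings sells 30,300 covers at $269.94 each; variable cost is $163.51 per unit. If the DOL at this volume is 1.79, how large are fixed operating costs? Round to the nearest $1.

$1,423,249

Total contribution margin = 30,300 × $106.43 = $3,224,829.00.
Since DOL = CM ÷ EBIT, EBIT = $3,224,829.00 ÷ 1.79 = $1,801,580.45.
And FC = contribution − EBIT = $3,224,829.00 − $1,801,580.45 = $1,423,249.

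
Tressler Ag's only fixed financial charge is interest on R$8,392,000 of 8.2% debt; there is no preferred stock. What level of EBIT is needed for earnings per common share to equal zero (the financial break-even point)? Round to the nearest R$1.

Annual interest = 8.2% × R$8,392,000 = R$688,144.00.
With no preferred dividends, EPS = 0 when EBIT exactly covers interest, so the financial break-even EBIT is R$688,144.00.

R$688,144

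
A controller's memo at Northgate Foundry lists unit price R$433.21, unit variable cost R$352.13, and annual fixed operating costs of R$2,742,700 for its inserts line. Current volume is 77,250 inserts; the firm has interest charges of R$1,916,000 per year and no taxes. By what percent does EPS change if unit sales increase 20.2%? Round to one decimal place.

+78.8%

Contribution at this volume is 77,250 × R$81.08 = R$6,263,430.00.
EBIT = R$6,263,430.00 − R$2,742,700 = R$3,520,730.00.
Interest = R$1,916,000.00, so EBIT − I = R$1,604,730.00.
Degree of combined leverage = contribution ÷ (EBIT − I) = R$6,263,430.00 ÷ R$1,604,730.00 = 3.9031.
EPS therefore changes by 3.9031 × (+20.2%) = +78.8%.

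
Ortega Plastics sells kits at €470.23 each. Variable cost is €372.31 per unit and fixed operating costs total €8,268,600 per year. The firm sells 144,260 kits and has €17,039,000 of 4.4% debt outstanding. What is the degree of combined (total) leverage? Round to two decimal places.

2.77

Contribution at this volume is 144,260 × €97.92 = €14,125,939.20.
Operating income = contribution − fixed costs = €14,125,939.20 − €8,268,600 = €5,857,339.20. Interest = €749,716.00.
DOL = €14,125,939.20 ÷ €5,857,339.20 = 2.4117; DFL = €5,857,339.20 ÷ €5,107,623.20 = 1.1468.
Combined leverage = 2.4117 × 1.1468 = 2.7657.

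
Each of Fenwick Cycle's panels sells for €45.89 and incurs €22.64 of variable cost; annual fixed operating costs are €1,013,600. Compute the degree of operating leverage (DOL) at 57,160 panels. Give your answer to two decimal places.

4.21

At 57,160 units, contribution = 57,160 × €23.25 = €1,328,970.00.
Operating income = contribution − fixed costs = €1,328,970.00 − €1,013,600 = €315,370.00.
Degree of operating leverage = €1,328,970.00 / €315,370.00 = 4.2140.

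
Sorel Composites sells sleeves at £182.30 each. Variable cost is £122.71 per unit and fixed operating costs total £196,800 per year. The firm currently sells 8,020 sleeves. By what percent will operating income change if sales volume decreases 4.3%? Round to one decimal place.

-7.3%

At 8,020 units, contribution = 8,020 × £59.59 = £477,911.80.
Subtracting fixed costs: EBIT = £477,911.80 − £196,800 = £281,111.80.
DOL = contribution ÷ EBIT = £477,911.80 ÷ £281,111.80 = 1.7001.
%ΔEBIT = DOL × %ΔSales = 1.7001 × -4.3% = -7.3%.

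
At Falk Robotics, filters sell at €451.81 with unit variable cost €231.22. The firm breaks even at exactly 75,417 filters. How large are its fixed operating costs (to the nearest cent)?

Each unit contributes €451.81 − €231.22 = €220.59.
Fixed costs = break-even units × CM = 75,417 × €220.59 = €16,636,236.03.

€16,636,236.03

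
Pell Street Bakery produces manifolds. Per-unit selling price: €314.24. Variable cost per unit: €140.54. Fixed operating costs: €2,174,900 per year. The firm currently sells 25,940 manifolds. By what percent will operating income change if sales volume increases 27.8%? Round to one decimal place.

+53.7%

Contribution at this volume is 25,940 × €173.70 = €4,505,778.00.
Subtracting fixed costs: EBIT = €4,505,778.00 − €2,174,900 = €2,330,878.00.
Degree of operating leverage = €4,505,778.00 / €2,330,878.00 = 1.9331.
%ΔEBIT = DOL × %ΔSales = 1.9331 × +27.8% = +53.7%.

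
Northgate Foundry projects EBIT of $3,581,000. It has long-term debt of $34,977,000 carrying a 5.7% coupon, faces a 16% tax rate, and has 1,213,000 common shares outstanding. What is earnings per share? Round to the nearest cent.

$1.10

Interest = $1,993,689.00, so EBT = $3,581,000 − $1,993,689.00 = $1,587,311.00.
Net income = $1,587,311.00 × (1 − 0.16) = $1,333,341.24.
EPS = $1,333,341.24 ÷ 1,213,000 = $1.10.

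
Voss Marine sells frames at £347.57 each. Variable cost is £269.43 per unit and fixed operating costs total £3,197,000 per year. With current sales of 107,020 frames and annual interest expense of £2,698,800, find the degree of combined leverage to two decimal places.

3.39

Total contribution margin = 107,020 × £78.14 = £8,362,542.80.
Subtracting fixed costs: EBIT = £8,362,542.80 − £3,197,000 = £5,165,542.80. Interest = £2,698,800.00, so EBIT − I = £2,466,742.80.
Degree of total leverage = total CM / (EBIT − interest) = £8,362,542.80 / £2,466,742.80 = 3.3901.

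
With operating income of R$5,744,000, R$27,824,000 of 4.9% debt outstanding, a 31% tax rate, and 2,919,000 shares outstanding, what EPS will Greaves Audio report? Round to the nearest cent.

R$1.04

Interest = R$1,363,376.00, so EBT = R$5,744,000 − R$1,363,376.00 = R$4,380,624.00.
After tax at 31%: net income = R$4,380,624.00 × 0.69 = R$3,022,630.56.
Per share: R$3,022,630.56 / 2,919,000 shares = R$1.04.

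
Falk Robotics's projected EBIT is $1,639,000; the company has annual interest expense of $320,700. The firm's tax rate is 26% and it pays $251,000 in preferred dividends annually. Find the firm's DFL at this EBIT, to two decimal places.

1.67

Annual interest charges come to $320,700.00.
Pre-tax preferred-dividend burden = $251,000 ÷ (1 − 0.26) = $339,189.19.
DFL = EBIT ÷ [EBIT − I − D_p/(1−t)] = $1,639,000 ÷ [$1,639,000 − $320,700.00 − $339,189.19] = $1,639,000 ÷ $979,110.81 = 1.6740.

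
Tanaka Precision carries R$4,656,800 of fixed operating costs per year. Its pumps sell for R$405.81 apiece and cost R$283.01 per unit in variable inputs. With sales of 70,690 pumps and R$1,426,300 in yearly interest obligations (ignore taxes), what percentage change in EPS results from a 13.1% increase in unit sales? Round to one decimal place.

+43.8%

Contribution at this volume is 70,690 × R$122.80 = R$8,680,732.00.
Subtracting fixed costs: EBIT = R$8,680,732.00 − R$4,656,800 = R$4,023,932.00.
After interest of R$1,426,300.00, pre-tax earnings = R$2,597,632.00.
Degree of combined leverage = contribution ÷ (EBIT − I) = R$8,680,732.00 ÷ R$2,597,632.00 = 3.3418.
EPS therefore changes by 3.3418 × (+13.1%) = +43.8%.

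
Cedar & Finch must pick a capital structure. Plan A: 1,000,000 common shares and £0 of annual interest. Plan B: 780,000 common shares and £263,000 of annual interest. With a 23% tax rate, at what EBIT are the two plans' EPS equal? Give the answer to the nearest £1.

£1,195,455

At indifference, (EBIT − 0)(1 − t)/1,000,000 = (EBIT − 263,000)(1 − t)/780,000.
Cancelling (1 − t) and cross-multiplying: 780,000·(EBIT − 0) = 1,000,000·(EBIT − 263,000).
EBIT × (1,000,000 − 780,000) = 263,000 × 1,000,000 − 0 × 780,000 = 263,000,000,000, so EBIT = 263,000,000,000 ÷ 220,000 = 1,195,454.55.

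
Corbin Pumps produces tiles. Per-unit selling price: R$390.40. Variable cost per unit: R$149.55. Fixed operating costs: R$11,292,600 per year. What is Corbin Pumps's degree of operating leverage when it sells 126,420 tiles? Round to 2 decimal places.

Total contribution margin = 126,420 × R$240.85 = R$30,448,257.00.
Subtracting fixed costs: EBIT = R$30,448,257.00 − R$11,292,600 = R$19,155,657.00.
Degree of operating leverage = R$30,448,257.00 / R$19,155,657.00 = 1.5895.

1.59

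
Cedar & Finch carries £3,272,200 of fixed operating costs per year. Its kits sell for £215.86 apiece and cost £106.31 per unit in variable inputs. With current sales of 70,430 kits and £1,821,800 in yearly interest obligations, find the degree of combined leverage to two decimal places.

2.94

Contribution at this volume is 70,430 × £109.55 = £7,715,606.50.
Subtracting fixed costs: EBIT = £7,715,606.50 − £3,272,200 = £4,443,406.50. Interest = £1,821,800.00, so EBIT − I = £2,621,606.50.
Degree of total leverage = total CM / (EBIT − interest) = £7,715,606.50 / £2,621,606.50 = 2.9431.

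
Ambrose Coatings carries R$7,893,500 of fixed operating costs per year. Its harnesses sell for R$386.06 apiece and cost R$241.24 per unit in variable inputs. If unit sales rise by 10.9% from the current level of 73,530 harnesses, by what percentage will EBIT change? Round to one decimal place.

Contribution at this volume is 73,530 × R$144.82 = R$10,648,614.60.
EBIT = R$10,648,614.60 − R$7,893,500 = R$2,755,114.60.
DOL = contribution ÷ EBIT = R$10,648,614.60 ÷ R$2,755,114.60 = 3.8650.
So EBIT moves 3.8650 × (+10.9%) = +42.1%.

+42.1%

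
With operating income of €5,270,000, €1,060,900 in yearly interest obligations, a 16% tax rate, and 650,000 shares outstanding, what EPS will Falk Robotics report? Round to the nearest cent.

Interest = €1,060,900.00, so EBT = €5,270,000 − €1,060,900.00 = €4,209,100.00.
After tax at 16%: net income = €4,209,100.00 × 0.84 = €3,535,644.00.
EPS = €3,535,644.00 ÷ 650,000 = €5.44.

€5.44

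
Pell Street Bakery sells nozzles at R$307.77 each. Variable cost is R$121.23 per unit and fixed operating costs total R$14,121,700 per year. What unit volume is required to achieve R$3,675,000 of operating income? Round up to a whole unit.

Each unit contributes R$307.77 − R$121.23 = R$186.54.
Units = (FC + target) / CM = (R$14,121,700 + R$3,675,000) / R$186.54 = 95,404.20, so 95,405 nozzles.

95,405 nozzles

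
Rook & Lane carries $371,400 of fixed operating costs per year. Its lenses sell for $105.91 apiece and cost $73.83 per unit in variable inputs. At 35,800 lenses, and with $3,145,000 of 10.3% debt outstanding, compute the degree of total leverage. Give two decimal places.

Total contribution margin = 35,800 × $32.08 = $1,148,464.00.
Subtracting fixed costs: EBIT = $1,148,464.00 − $371,400 = $777,064.00. Interest = $323,935.00.
DOL = $1,148,464.00 ÷ $777,064.00 = 1.4780; DFL = $777,064.00 ÷ $453,129.00 = 1.7149.
Combined leverage = 1.4780 × 1.7149 = 2.5346.

2.53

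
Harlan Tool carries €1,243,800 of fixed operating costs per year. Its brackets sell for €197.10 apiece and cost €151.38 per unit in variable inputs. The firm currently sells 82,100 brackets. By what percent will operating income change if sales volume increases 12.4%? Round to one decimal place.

At 82,100 units, contribution = 82,100 × €45.72 = €3,753,612.00.
Operating income = contribution − fixed costs = €3,753,612.00 − €1,243,800 = €2,509,812.00.
DOL = contribution ÷ EBIT = €3,753,612.00 ÷ €2,509,812.00 = 1.4956.
So EBIT moves 1.4956 × (+12.4%) = +18.5%.

+18.5%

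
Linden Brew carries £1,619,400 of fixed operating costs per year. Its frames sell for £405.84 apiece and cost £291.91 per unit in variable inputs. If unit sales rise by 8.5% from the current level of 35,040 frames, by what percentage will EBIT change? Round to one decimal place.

+14.3%

Contribution at this volume is 35,040 × £113.93 = £3,992,107.20.
Operating income = contribution − fixed costs = £3,992,107.20 − £1,619,400 = £2,372,707.20.
Degree of operating leverage = £3,992,107.20 / £2,372,707.20 = 1.6825.
So EBIT moves 1.6825 × (+8.5%) = +14.3%.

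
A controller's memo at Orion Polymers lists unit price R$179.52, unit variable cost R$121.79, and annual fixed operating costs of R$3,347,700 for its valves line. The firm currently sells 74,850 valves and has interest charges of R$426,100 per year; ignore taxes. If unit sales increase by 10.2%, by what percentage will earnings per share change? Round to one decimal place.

+80.5%

Contribution at this volume is 74,850 × R$57.73 = R$4,321,090.50.
EBIT = R$4,321,090.50 − R$3,347,700 = R$973,390.50.
After interest of R$426,100.00, pre-tax earnings = R$547,290.50.
Degree of combined leverage = contribution ÷ (EBIT − I) = R$4,321,090.50 ÷ R$547,290.50 = 7.8954.
EPS therefore changes by 7.8954 × (+10.2%) = +80.5%.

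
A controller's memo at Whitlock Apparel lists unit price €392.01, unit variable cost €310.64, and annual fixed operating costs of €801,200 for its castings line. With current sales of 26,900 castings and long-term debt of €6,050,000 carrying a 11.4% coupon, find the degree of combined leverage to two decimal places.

Contribution at this volume is 26,900 × €81.37 = €2,188,853.00.
EBIT = €2,188,853.00 − €801,200 = €1,387,653.00. Interest = €689,700.00, so EBIT − I = €697,953.00.
Degree of total leverage = total CM / (EBIT − interest) = €2,188,853.00 / €697,953.00 = 3.1361.

3.14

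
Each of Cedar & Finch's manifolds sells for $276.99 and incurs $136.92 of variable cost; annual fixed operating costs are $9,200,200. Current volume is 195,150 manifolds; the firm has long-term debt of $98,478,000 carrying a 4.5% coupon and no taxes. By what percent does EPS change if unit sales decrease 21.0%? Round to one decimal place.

-41.9%

At 195,150 units, contribution = 195,150 × $140.07 = $27,334,660.50.
Operating income = contribution − fixed costs = $27,334,660.50 − $9,200,200 = $18,134,460.50.
Interest = $4,431,510.00, so EBIT − I = $13,702,950.50.
DCL = total CM / (EBIT − I) = $27,334,660.50 / $13,702,950.50 = 1.9948.
EPS therefore changes by 1.9948 × (-21.0%) = -41.9%.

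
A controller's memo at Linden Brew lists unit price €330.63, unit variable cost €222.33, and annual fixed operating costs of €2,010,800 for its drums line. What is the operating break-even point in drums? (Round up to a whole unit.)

Contribution margin per unit = €330.63 − €222.33 = €108.30.
Units to break even: €2,010,800 ÷ €108.30 = 18,566.94, rounded up to 18,567.

18,567 drums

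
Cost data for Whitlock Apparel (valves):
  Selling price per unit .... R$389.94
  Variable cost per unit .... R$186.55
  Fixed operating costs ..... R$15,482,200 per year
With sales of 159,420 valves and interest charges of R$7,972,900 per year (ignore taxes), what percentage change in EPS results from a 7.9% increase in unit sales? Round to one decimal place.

+28.6%

Contribution at this volume is 159,420 × R$203.39 = R$32,424,433.80.
Subtracting fixed costs: EBIT = R$32,424,433.80 − R$15,482,200 = R$16,942,233.80.
Interest = R$7,972,900.00, so EBIT − I = R$8,969,333.80.
DCL = total CM / (EBIT − I) = R$32,424,433.80 / R$8,969,333.80 = 3.6150.
%ΔEPS = DCL × %ΔSales = 3.6150 × +7.9% = +28.6%.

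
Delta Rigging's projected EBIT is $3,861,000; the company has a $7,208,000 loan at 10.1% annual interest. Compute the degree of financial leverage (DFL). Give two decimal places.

1.23

Annual interest charges come to $728,008.00.
Degree of financial leverage = EBIT / (EBIT − interest) = $3,861,000 / $3,132,992.00 = 1.2324.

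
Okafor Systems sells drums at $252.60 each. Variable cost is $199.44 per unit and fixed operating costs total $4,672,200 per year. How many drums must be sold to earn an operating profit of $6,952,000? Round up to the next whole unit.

Unit CM = price − variable cost = $252.60 − $199.44 = $53.16.
Need Q such that Q × $53.16 − $4,672,200 = $6,952,000, i.e. Q = $11,624,200 / $53.16 = 218,664.41 → 218,665.

218,665 drums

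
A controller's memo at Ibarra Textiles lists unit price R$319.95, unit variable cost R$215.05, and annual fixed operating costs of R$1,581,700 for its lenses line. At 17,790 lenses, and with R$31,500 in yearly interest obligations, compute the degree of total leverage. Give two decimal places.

Total contribution margin = 17,790 × R$104.90 = R$1,866,171.00.
Operating income = contribution − fixed costs = R$1,866,171.00 − R$1,581,700 = R$284,471.00. Interest = R$31,500.00, so EBIT − I = R$252,971.00.
Degree of total leverage = total CM / (EBIT − interest) = R$1,866,171.00 / R$252,971.00 = 7.3770.

7.38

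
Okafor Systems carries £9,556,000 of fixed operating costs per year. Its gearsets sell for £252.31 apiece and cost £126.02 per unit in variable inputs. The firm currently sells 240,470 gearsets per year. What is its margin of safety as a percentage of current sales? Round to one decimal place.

68.5%

Contribution margin per unit = £252.31 − £126.02 = £126.29. Break-even units = £9,556,000 ÷ £126.29 = 75,667.12; break-even revenue = 75,667.12 × £252.31 = £19,091,569.88.
Actual sales revenue = 240,470 × £252.31 = £60,672,985.70.
Margin of safety = (£60,672,985.70 − £19,091,569.88) ÷ £60,672,985.70 = 68.5%.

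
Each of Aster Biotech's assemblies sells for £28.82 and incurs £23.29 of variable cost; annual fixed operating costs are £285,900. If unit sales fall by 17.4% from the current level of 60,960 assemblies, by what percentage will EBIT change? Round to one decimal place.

At 60,960 units, contribution = 60,960 × £5.53 = £337,108.80.
EBIT = £337,108.80 − £285,900 = £51,208.80.
Degree of operating leverage = £337,108.80 / £51,208.80 = 6.5830.
So EBIT moves 6.5830 × (-17.4%) = -114.5%.

-114.5%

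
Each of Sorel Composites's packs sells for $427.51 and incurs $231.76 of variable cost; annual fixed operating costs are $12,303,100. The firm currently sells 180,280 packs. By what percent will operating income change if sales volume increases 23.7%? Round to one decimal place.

+36.4%

Total contribution margin = 180,280 × $195.75 = $35,289,810.00.
EBIT = $35,289,810.00 − $12,303,100 = $22,986,710.00.
So DOL = total CM / EBIT = $35,289,810.00 / $22,986,710.00 = 1.5352.
%ΔEBIT = DOL × %ΔSales = 1.5352 × +23.7% = +36.4%.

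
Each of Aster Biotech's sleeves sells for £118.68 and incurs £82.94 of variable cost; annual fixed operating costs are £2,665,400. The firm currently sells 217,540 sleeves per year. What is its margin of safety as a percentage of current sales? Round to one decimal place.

Contribution margin per unit = £118.68 − £82.94 = £35.74. Break-even units = £2,665,400 ÷ £35.74 = 74,577.50; break-even revenue = 74,577.50 × £118.68 = £8,850,858.20.
Current sales = 217,540 × £118.68 = £25,817,647.20.
Margin of safety = (£25,817,647.20 − £8,850,858.20) ÷ £25,817,647.20 = 65.7%.

65.7%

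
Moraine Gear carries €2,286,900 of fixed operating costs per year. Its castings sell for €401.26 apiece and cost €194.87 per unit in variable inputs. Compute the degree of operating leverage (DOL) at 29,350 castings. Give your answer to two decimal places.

Total contribution margin = 29,350 × €206.39 = €6,057,546.50.
Operating income = contribution − fixed costs = €6,057,546.50 − €2,286,900 = €3,770,646.50.
DOL = contribution ÷ EBIT = €6,057,546.50 ÷ €3,770,646.50 = 1.6065.

1.61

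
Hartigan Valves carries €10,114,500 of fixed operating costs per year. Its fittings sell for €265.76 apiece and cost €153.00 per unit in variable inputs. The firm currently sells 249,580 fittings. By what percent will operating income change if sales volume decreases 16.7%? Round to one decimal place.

-26.1%

At 249,580 units, contribution = 249,580 × €112.76 = €28,142,640.80.
Operating income = contribution − fixed costs = €28,142,640.80 − €10,114,500 = €18,028,140.80.
DOL = contribution ÷ EBIT = €28,142,640.80 ÷ €18,028,140.80 = 1.5610.
%ΔEBIT = DOL × %ΔSales = 1.5610 × -16.7% = -26.1%.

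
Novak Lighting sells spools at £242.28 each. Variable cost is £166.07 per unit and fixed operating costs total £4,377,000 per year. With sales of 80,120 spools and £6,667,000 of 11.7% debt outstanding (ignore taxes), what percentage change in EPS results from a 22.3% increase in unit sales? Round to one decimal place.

+143.5%

Total contribution margin = 80,120 × £76.21 = £6,105,945.20.
Subtracting fixed costs: EBIT = £6,105,945.20 − £4,377,000 = £1,728,945.20.
Interest = £780,039.00, so EBIT − I = £948,906.20.
Degree of combined leverage = contribution ÷ (EBIT − I) = £6,105,945.20 ÷ £948,906.20 = 6.4347.
%ΔEPS = DCL × %ΔSales = 6.4347 × +22.3% = +143.5%.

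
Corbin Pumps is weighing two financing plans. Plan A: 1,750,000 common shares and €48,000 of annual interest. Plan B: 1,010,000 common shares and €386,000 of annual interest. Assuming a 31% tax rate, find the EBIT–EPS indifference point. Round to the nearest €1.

Set EPS_A = EPS_B: (EBIT − €48,000)(1 − 0.31) ÷ 1,750,000 = (EBIT − €386,000)(1 − 0.31) ÷ 1,010,000.
The (1 − t) factor cancels: (EBIT − 48,000) × 1,010,000 = (EBIT − 386,000) × 1,750,000.
EBIT × (1,750,000 − 1,010,000) = 386,000 × 1,750,000 − 48,000 × 1,010,000 = 627,020,000,000, so EBIT = 627,020,000,000 ÷ 740,000 = 847,324.32.

€847,324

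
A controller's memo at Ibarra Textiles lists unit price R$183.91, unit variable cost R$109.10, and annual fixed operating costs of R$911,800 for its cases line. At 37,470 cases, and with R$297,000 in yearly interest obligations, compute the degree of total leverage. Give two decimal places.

1.76

Contribution at this volume is 37,470 × R$74.81 = R$2,803,130.70.
Subtracting fixed costs: EBIT = R$2,803,130.70 − R$911,800 = R$1,891,330.70. Interest = R$297,000.00, so EBIT − I = R$1,594,330.70.
Degree of total leverage = total CM / (EBIT − interest) = R$2,803,130.70 / R$1,594,330.70 = 1.7582.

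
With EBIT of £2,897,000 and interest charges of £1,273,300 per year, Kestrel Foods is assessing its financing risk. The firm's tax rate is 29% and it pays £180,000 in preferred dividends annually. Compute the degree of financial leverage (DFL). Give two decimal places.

Interest = £1,273,300.00.
Preferred dividends grossed up pre-tax: £180,000 / (1 − 0.29) = £253,521.13.
DFL = EBIT ÷ [EBIT − I − D_p/(1−t)] = £2,897,000 ÷ [£2,897,000 − £1,273,300.00 − £253,521.13] = £2,897,000 ÷ £1,370,178.87 = 2.1143.

2.11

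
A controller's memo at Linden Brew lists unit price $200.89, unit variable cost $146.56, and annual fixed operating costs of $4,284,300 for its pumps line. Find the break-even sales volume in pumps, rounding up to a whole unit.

Unit CM = price − variable cost = $200.89 − $146.56 = $54.33.
Break-even volume = fixed costs ÷ CM per unit = $4,284,300 ÷ $54.33 = 78,856.99, so 78,857 pumps.

78,857 pumps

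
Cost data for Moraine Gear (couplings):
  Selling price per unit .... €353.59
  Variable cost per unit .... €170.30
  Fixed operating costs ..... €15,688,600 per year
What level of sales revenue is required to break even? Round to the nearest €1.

Contribution margin per unit = €353.59 − €170.30 = €183.29, a CM ratio of €183.29 ÷ €353.59 = 0.5184.
Break-even sales = FC ÷ CM ratio = €15,688,600 × €353.59 / €183.29 = €30,265,329.

€30,265,329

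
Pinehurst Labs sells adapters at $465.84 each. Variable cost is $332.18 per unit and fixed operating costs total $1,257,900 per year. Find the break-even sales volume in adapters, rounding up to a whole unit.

Contribution margin per unit = $465.84 − $332.18 = $133.66.
Break-even volume = fixed costs ÷ CM per unit = $1,257,900 ÷ $133.66 = 9,411.19, so 9,412 adapters.

9,412 adapters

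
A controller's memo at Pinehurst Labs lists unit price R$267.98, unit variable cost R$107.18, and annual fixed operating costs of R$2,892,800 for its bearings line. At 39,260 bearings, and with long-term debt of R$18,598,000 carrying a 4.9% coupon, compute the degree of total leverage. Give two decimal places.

Contribution at this volume is 39,260 × R$160.80 = R$6,313,008.00.
EBIT = R$6,313,008.00 − R$2,892,800 = R$3,420,208.00. Interest = R$911,302.00, so EBIT − I = R$2,508,906.00.
DCL = contribution ÷ (EBIT − I) = R$6,313,008.00 ÷ R$2,508,906.00 = 2.5162.

2.52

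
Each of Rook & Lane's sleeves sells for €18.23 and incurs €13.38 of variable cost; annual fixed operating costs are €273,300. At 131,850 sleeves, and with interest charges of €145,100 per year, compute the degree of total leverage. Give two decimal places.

Contribution at this volume is 131,850 × €4.85 = €639,472.50.
Operating income = contribution − fixed costs = €639,472.50 − €273,300 = €366,172.50. Interest = €145,100.00.
DOL = €639,472.50 ÷ €366,172.50 = 1.7464; DFL = €366,172.50 ÷ €221,072.50 = 1.6563.
Combined leverage = 1.7464 × 1.6563 = 2.8926.

2.89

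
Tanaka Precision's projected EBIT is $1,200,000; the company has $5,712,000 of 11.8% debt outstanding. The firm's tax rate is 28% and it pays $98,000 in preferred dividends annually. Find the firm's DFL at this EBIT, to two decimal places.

Interest = $674,016.00.
Pre-tax preferred-dividend burden = $98,000 ÷ (1 − 0.28) = $136,111.11.
DFL = EBIT ÷ [EBIT − I − D_p/(1−t)] = $1,200,000 ÷ [$1,200,000 − $674,016.00 − $136,111.11] = $1,200,000 ÷ $389,872.89 = 3.0779.

3.08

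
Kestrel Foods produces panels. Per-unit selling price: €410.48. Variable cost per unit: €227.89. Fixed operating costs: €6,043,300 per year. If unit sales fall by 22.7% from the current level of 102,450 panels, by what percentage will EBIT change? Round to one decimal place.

Total contribution margin = 102,450 × €182.59 = €18,706,345.50.
Subtracting fixed costs: EBIT = €18,706,345.50 − €6,043,300 = €12,663,045.50.
DOL = contribution ÷ EBIT = €18,706,345.50 ÷ €12,663,045.50 = 1.4772.
%ΔEBIT = DOL × %ΔSales = 1.4772 × -22.7% = -33.5%.

-33.5%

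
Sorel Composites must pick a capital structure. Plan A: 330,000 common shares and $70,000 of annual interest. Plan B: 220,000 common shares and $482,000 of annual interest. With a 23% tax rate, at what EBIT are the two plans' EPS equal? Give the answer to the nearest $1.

$1,306,000

Set EPS_A = EPS_B: (EBIT − $70,000)(1 − 0.23) ÷ 330,000 = (EBIT − $482,000)(1 − 0.23) ÷ 220,000.
Cancelling (1 − t) and cross-multiplying: 220,000·(EBIT − 70,000) = 330,000·(EBIT − 482,000).
EBIT × (330,000 − 220,000) = 482,000 × 330,000 − 70,000 × 220,000 = 143,660,000,000, so EBIT = 143,660,000,000 ÷ 110,000 = 1,306,000.00.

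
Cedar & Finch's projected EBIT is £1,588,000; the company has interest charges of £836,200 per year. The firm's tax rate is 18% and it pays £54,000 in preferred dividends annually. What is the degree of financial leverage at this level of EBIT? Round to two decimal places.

2.32

Annual interest charges come to £836,200.00.
Preferred dividends grossed up pre-tax: £54,000 / (1 − 0.18) = £65,853.66.
DFL = EBIT ÷ [EBIT − I − D_p/(1−t)] = £1,588,000 ÷ [£1,588,000 − £836,200.00 − £65,853.66] = £1,588,000 ÷ £685,946.34 = 2.3150.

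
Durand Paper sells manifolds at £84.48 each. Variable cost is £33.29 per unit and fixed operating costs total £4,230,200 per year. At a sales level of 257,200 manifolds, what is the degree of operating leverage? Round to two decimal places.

1.47

Contribution at this volume is 257,200 × £51.19 = £13,166,068.00.
Subtracting fixed costs: EBIT = £13,166,068.00 − £4,230,200 = £8,935,868.00.
Degree of operating leverage = £13,166,068.00 / £8,935,868.00 = 1.4734.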